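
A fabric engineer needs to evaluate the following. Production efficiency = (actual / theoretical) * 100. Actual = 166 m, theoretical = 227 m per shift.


Formula: Efficiency% = (Actual output / Theoretical output) * 100
Efficiency% = (166 / 227) * 100
Efficiency% = 0.731278 * 100 = 73.1278% ≈ 73.1%

73.1%


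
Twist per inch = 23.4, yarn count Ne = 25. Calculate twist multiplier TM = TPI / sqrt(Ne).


Formula: TM = TPI / sqrt(Ne)
Step 1: sqrt(Ne) = sqrt(25) = 5
Step 2: TM = 23.4 / 5 = 4.68

4.68 TM


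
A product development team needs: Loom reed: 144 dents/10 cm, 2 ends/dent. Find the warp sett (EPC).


Formula: EPC = (dents per 10 cm * ends per dent) / 10
Step 1: Total ends per 10 cm = 144 * 2 = 288
Step 2: EPC = 288 / 10 = 28.8 ends/cm

28.8 ends/cm


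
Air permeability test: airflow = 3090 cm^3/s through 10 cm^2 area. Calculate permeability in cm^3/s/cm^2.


Formula: Air Permeability = Airflow / Test Area
AP = 3090 cm^3/s / 10 cm^2
AP = 309.0 cm^3/s/cm^2

309.0 cm^3/s/cm^2


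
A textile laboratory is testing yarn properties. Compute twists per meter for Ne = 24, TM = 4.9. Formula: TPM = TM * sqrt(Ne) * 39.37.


Formula: TPM = TM * sqrt(Ne) * 39.37
Step 1: sqrt(Ne) = sqrt(24) = 4.899
Step 2: TM * sqrt(Ne) = 4.9 * 4.899 = 24.0051
Step 3: TPM = 24.0051 * 39.37 = 945 twists/m

945 twists/m


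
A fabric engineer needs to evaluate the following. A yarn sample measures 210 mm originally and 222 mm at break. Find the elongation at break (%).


Formula: Elongation (%) = ((L_break - L0) / L0) * 100
Step 1: Extension = 222 - 210 = 12 mm
Step 2: Elongation = (12 / 210) * 100
Step 3: Elongation = 0.057143 * 100 = 5.7143% ≈ 5.7%

5.7%


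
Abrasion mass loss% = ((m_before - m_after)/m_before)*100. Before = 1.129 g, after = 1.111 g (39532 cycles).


Formula: Mass loss% = ((m_before - m_after) / m_before) * 100
Step 1: Mass loss = 1.129 - 1.111 = 0.018 g
Step 2: Ratio = 0.018 / 1.129 = 0.0159433
Step 3: Mass loss% = 0.0159433 * 100 = 1.59433% ≈ 1.59%

1.59%


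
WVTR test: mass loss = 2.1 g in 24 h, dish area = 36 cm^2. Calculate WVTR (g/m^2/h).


Formula: WVTR = mass_loss / (area * time)
Step 1: Convert area: 36 cm^2 = 0.0036 m^2
Step 2: WVTR = 2.1 g / (0.0036 m^2 * 24 h)
Step 3: WVTR = 2.1 / 0.0864 = 24.3 g/m^2/h

24.3 g/m^2/h


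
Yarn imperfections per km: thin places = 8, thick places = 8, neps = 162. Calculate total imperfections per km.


Formula: Total = thin places + thick places + neps
Total = 8 + 8 + 162
Total = 178 imperfections/km

178 imperfections/km


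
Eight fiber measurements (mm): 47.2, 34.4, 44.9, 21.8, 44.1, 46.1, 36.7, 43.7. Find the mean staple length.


Formula: Mean = sum of lengths / count
Sum = 47.2 + 34.4 + 44.9 + 21.8 + 44.1 + 46.1 + 36.7 + 43.7
Sum = 318.9 mm
Mean = 318.9 / 8 = 39.86 mm

39.86 mm


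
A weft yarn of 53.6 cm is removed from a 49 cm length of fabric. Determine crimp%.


Formula: Crimp% = ((L_yarn - L_fabric) / L_fabric) * 100
Step 1: Extension = 53.6 - 49 = 4.6 cm
Step 2: Crimp% = (4.6 / 49) * 100
Step 3: Crimp% = 0.093878 * 100 = 9.3878% ≈ 9.4%

9.4%


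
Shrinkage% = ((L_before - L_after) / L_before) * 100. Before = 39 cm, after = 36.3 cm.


Formula: Shrinkage% = ((L_before - L_after) / L_before) * 100
Step 1: Shrinkage = 39 - 36.3 = 2.7 cm
Step 2: Shrinkage% = (2.7 / 39) * 100
Step 3: Shrinkage% = 0.069231 * 100 = 6.9231% ≈ 6.9%

6.9%


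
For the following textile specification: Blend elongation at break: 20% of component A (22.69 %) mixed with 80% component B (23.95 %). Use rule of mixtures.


Formula: Blend property = (fraction_A * property_A) + (fraction_B * property_B)
Step 1: Contribution A = 20/100 * 22.69 % = 4.538 %
Step 2: Contribution B = 80/100 * 23.95 % = 19.16 %
Step 3: Blend elongation at break = 4.538 + 19.16 = 23.698 %

23.698 %


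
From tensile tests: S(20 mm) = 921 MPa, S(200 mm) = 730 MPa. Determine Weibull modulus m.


Formula: m = ln(L1/L2) / ln(S2/S1)
Step 1: ln(L1/L2) = ln(20/200) = -2.30259
Step 2: S2/S1 = 730/921 = 0.79262
Step 3: ln(S2/S1) = ln(0.79262) = -0.23241
Step 4: m = -2.30259 / -0.23241 = 9.91

9.91 (Weibull m)


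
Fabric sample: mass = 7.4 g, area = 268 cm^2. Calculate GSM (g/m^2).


Formula: GSM = mass_g / area_m2
Step 1: Convert area: 268 cm^2 = 268 / 10000 = 0.0268 m^2
Step 2: GSM = 7.4 g / 0.0268 m^2 = 276.1 g/m^2

276.1 g/m^2


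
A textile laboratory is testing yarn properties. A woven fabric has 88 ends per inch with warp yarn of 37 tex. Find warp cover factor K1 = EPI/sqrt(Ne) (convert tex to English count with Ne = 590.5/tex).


Formula: K1 = EPI / sqrt(Ne), with Ne = 590.5 / tex_warp
Step 1: Ne = 590.5 / 37 = 15.959
Step 2: sqrt(Ne) = sqrt(15.959) = 3.9949
Step 3: K1 = 88 / 3.9949 = 22.0

22.0


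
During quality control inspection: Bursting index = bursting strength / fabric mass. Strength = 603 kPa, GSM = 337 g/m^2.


Formula: Bursting Index = Bursting Strength / Fabric GSM
BI = 603 kPa / 337 g/m^2
BI = 1.789 kPa/(g/m^2)

1.789 kPa/(g/m^2)


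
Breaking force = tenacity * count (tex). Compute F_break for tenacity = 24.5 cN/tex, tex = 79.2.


Formula: Breaking force = Tenacity * Linear density
F = 24.5 cN/tex * 79.2 tex
F = 1940.40 cN

1940.40 cN


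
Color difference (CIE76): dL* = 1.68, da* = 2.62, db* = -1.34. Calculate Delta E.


Formula: Delta E = sqrt(dL*^2 + da*^2 + db*^2)
Step 1: dL*^2 = 1.68^2 = 2.8224
Step 2: da*^2 = 2.62^2 = 6.8644
Step 3: db*^2 = (-1.34)^2 = 1.7956
Step 4: Sum = 2.8224 + 6.8644 + 1.7956 = 11.4824
Step 5: Delta E = sqrt(11.4824) = 3.39

3.39 Delta E


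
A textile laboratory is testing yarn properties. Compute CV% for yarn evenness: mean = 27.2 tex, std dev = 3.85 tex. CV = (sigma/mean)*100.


Formula: CV% = (standard deviation / mean) * 100
Step 1: Ratio = 3.85 / 27.2 = 0.141544
Step 2: CV% = 0.141544 * 100 = 14.1544% ≈ 14.2%

14.2%


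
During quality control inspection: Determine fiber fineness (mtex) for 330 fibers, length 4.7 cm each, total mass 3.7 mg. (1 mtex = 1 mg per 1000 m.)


Formula: fineness (mtex) = mass (mg) / total length (km) = (mass_mg / total_length_m) * 1000
Step 1: Convert fiber length: 4.7 cm = 0.047 m
Step 2: Total fiber length = 330 * 0.047 = 15.51 m
Step 3: Linear density = 3.7 mg / 15.51 m = 0.2386 mg/m
Step 4: fineness = 0.2386 * 1000 = 238.6 mtex

238.6 mtex


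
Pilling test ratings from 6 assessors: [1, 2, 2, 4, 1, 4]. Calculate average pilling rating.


Formula: Mean = sum / count
Sum = 1 + 2 + 2 + 4 + 1 + 4 = 14
Mean = 14 / 6 = 2.3

2.3


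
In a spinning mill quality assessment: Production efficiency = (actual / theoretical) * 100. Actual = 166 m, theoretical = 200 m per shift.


Formula: Efficiency% = (Actual output / Theoretical output) * 100
Efficiency% = (166 / 200) * 100
Efficiency% = 0.83 * 100 = 83.0%

83.0%


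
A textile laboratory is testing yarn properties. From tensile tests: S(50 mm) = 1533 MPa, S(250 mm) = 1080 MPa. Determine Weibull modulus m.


Formula: m = ln(L1/L2) / ln(S2/S1)
Step 1: ln(L1/L2) = ln(50/250) = -1.60944
Step 2: S2/S1 = 1080/1533 = 0.7045
Step 3: ln(S2/S1) = ln(0.7045) = -0.35027
Step 4: m = -1.60944 / -0.35027 = 4.59

4.59 (Weibull m)


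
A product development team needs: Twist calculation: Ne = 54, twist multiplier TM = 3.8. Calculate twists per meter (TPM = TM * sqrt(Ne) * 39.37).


Formula: TPM = TM * sqrt(Ne) * 39.37
Step 1: sqrt(Ne) = sqrt(54) = 7.3485
Step 2: TM * sqrt(Ne) = 3.8 * 7.3485 = 27.9243
Step 3: TPM = 27.9243 * 39.37 = 1099 twists/m

1099 twists/m


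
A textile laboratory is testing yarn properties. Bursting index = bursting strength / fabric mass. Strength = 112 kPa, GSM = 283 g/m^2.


Formula: Bursting Index = Bursting Strength / Fabric GSM
BI = 112 kPa / 283 g/m^2
BI = 0.396 kPa/(g/m^2)

0.396 kPa/(g/m^2)


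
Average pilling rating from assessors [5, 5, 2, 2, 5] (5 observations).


Formula: Mean = sum / count
Sum = 5 + 5 + 2 + 2 + 5 = 19
Mean = 19 / 5 = 3.8

3.8


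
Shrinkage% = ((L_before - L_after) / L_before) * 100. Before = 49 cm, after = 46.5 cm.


Formula: Shrinkage% = ((L_before - L_after) / L_before) * 100
Step 1: Shrinkage = 49 - 46.5 = 2.5 cm
Step 2: Shrinkage% = (2.5 / 49) * 100
Step 3: Shrinkage% = 0.05102 * 100 = 5.102% ≈ 5.1%

5.1%


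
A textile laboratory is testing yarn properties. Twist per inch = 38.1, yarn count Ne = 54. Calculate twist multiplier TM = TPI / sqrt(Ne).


Formula: TM = TPI / sqrt(Ne)
Step 1: sqrt(Ne) = sqrt(54) = 7.3485
Step 2: TM = 38.1 / 7.3485 = 5.18

5.18 TM


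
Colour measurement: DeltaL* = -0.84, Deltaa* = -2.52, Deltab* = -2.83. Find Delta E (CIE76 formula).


Formula: Delta E = sqrt(dL*^2 + da*^2 + db*^2)
Step 1: dL*^2 = (-0.84)^2 = 0.7056
Step 2: da*^2 = (-2.52)^2 = 6.3504
Step 3: db*^2 = (-2.83)^2 = 8.0089
Step 4: Sum = 0.7056 + 6.3504 + 8.0089 = 15.0649
Step 5: Delta E = sqrt(15.0649) = 3.88

3.88 Delta E


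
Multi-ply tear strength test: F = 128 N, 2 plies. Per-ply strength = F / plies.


Formula: Per-ply strength = Total force / Number of plies
Per-ply = 128 N / 2
Per-ply = 64 N

64 N


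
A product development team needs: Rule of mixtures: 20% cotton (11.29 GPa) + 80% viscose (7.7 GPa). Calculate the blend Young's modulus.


Formula: Blend property = (fraction_A * property_A) + (fraction_B * property_B)
Step 1: Contribution A = 20/100 * 11.29 GPa = 2.258 GPa
Step 2: Contribution B = 80/100 * 7.7 GPa = 6.16 GPa
Step 3: Blend Young's modulus = 2.258 + 6.16 = 8.418 GPa

8.418 GPa


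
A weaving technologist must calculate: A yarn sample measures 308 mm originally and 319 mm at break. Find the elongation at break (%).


Formula: Elongation (%) = ((L_break - L0) / L0) * 100
Step 1: Extension = 319 - 308 = 11 mm
Step 2: Elongation = (11 / 308) * 100
Step 3: Elongation = 0.035714 * 100 = 3.5714% ≈ 3.6%

3.6%


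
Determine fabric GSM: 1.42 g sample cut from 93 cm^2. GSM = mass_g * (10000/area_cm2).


Formula: GSM = mass_g / area_m2
Step 1: Convert area: 93 cm^2 = 93 / 10000 = 0.0093 m^2
Step 2: GSM = 1.42 g / 0.0093 m^2 = 152.7 g/m^2

152.7 g/m^2


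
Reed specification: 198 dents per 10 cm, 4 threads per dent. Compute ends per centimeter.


Formula: EPC = (dents per 10 cm * ends per dent) / 10
Step 1: Total ends per 10 cm = 198 * 4 = 792
Step 2: EPC = 792 / 10 = 79.2 ends/cm

79.2 ends/cm


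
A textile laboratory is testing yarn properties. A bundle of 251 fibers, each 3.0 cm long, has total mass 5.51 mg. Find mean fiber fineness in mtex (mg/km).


Formula: fineness (mtex) = mass (mg) / total length (km) = (mass_mg / total_length_m) * 1000
Step 1: Convert fiber length: 3.0 cm = 0.03 m
Step 2: Total fiber length = 251 * 0.03 = 7.53 m
Step 3: Linear density = 5.51 mg / 7.53 m = 0.7317 mg/m
Step 4: fineness = 0.7317 * 1000 = 731.7 mtex

731.7 mtex


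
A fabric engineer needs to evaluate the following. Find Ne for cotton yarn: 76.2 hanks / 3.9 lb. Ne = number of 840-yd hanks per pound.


Formula: Ne = hanks / mass_lb
Substituting: Ne = 76.2 / 3.9
Ne = 19.5

19.5 Ne


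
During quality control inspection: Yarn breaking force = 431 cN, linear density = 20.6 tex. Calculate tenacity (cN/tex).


Formula: Tenacity = Breaking force / Linear density
Tenacity = 431 cN / 20.6 tex
Tenacity = 20.92 cN/tex

20.92 cN/tex


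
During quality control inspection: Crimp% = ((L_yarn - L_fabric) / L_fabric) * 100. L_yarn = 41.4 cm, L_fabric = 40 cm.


Formula: Crimp% = ((L_yarn - L_fabric) / L_fabric) * 100
Step 1: Extension = 41.4 - 40 = 1.4 cm
Step 2: Crimp% = (1.4 / 40) * 100
Step 3: Crimp% = 0.035 * 100 = 3.5%

3.5%


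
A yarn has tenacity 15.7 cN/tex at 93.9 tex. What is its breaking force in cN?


Formula: Breaking force = Tenacity * Linear density
F = 15.7 cN/tex * 93.9 tex
F = 1474.23 cN

1474.23 cN


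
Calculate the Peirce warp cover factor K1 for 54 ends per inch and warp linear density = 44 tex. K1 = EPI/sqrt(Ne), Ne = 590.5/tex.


Formula: K1 = EPI / sqrt(Ne), with Ne = 590.5 / tex_warp
Step 1: Ne = 590.5 / 44 = 13.42
Step 2: sqrt(Ne) = sqrt(13.42) = 3.6633
Step 3: K1 = 54 / 3.6633 = 14.7

14.7


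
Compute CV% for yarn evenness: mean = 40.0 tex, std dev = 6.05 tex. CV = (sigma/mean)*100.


Formula: CV% = (standard deviation / mean) * 100
Step 1: Ratio = 6.05 / 40.0 = 0.15125
Step 2: CV% = 0.15125 * 100 = 15.125% ≈ 15.1%

15.1%


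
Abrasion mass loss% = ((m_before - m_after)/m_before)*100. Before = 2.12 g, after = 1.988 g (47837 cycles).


Formula: Mass loss% = ((m_before - m_after) / m_before) * 100
Step 1: Mass loss = 2.12 - 1.988 = 0.132 g
Step 2: Ratio = 0.132 / 2.12 = 0.0622642
Step 3: Mass loss% = 0.0622642 * 100 = 6.22642% ≈ 6.23%

6.23%


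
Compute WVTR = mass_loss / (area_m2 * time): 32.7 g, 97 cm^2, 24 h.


Formula: WVTR = mass_loss / (area * time)
Step 1: Convert area: 97 cm^2 = 0.0097 m^2
Step 2: WVTR = 32.7 g / (0.0097 m^2 * 24 h)
Step 3: WVTR = 32.7 / 0.2328 = 140.5 g/m^2/h

140.5 g/m^2/h


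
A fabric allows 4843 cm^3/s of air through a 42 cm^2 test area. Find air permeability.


Formula: Air Permeability = Airflow / Test Area
AP = 4843 cm^3/s / 42 cm^2
AP = 115.3 cm^3/s/cm^2

115.3 cm^3/s/cm^2


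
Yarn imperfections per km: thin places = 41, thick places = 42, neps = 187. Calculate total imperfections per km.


Formula: Total = thin places + thick places + neps
Total = 41 + 42 + 187
Total = 270 imperfections/km

270 imperfections/km


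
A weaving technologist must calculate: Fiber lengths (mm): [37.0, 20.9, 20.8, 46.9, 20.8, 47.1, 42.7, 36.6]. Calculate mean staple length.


Formula: Mean = sum of lengths / count
Sum = 37.0 + 20.9 + 20.8 + 46.9 + 20.8 + 47.1 + 42.7 + 36.6
Sum = 272.8 mm
Mean = 272.8 / 8 = 34.10 mm

34.10 mm


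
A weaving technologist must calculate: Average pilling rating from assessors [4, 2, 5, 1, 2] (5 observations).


Formula: Mean = sum / count
Sum = 4 + 2 + 5 + 1 + 2 = 14
Mean = 14 / 5 = 2.8

2.8


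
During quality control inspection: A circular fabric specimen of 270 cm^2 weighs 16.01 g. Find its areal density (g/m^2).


Formula: GSM = mass_g / area_m2
Step 1: Convert area: 270 cm^2 = 270 / 10000 = 0.027 m^2
Step 2: GSM = 16.01 g / 0.027 m^2 = 593.0 g/m^2

593.0 g/m^2


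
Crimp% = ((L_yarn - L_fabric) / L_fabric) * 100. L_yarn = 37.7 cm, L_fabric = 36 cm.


Formula: Crimp% = ((L_yarn - L_fabric) / L_fabric) * 100
Step 1: Extension = 37.7 - 36 = 1.7 cm
Step 2: Crimp% = (1.7 / 36) * 100
Step 3: Crimp% = 0.047222 * 100 = 4.7222% ≈ 4.7%

4.7%


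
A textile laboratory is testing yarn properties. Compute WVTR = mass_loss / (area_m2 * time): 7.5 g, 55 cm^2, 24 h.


Formula: WVTR = mass_loss / (area * time)
Step 1: Convert area: 55 cm^2 = 0.0055 m^2
Step 2: WVTR = 7.5 g / (0.0055 m^2 * 24 h)
Step 3: WVTR = 7.5 / 0.132 = 56.8 g/m^2/h

56.8 g/m^2/h


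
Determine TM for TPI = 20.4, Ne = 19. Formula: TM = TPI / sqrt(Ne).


Formula: TM = TPI / sqrt(Ne)
Step 1: sqrt(Ne) = sqrt(19) = 4.3589
Step 2: TM = 20.4 / 4.3589 = 4.68

4.68 TM


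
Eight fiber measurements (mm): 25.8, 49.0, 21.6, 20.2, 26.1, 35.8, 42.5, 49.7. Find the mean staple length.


Formula: Mean = sum of lengths / count
Sum = 25.8 + 49.0 + 21.6 + 20.2 + 26.1 + 35.8 + 42.5 + 49.7
Sum = 270.7 mm
Mean = 270.7 / 8 = 33.84 mm

33.84 mm


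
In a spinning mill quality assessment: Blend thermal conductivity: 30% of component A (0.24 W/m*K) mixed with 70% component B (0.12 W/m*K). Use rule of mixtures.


Formula: Blend property = (fraction_A * property_A) + (fraction_B * property_B)
Step 1: Contribution A = 30/100 * 0.24 W/m*K = 0.072 W/m*K
Step 2: Contribution B = 70/100 * 0.12 W/m*K = 0.084 W/m*K
Step 3: Blend thermal conductivity = 0.072 + 0.084 = 0.156 W/m*K

0.156 W/m*K


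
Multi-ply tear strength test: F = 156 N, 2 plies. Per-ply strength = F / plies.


Formula: Per-ply strength = Total force / Number of plies
Per-ply = 156 N / 2
Per-ply = 78 N

78 N


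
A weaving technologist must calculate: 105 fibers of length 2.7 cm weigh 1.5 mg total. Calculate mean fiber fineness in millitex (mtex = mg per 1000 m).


Formula: fineness (mtex) = mass (mg) / total length (km) = (mass_mg / total_length_m) * 1000
Step 1: Convert fiber length: 2.7 cm = 0.027 m
Step 2: Total fiber length = 105 * 0.027 = 2.835 m
Step 3: Linear density = 1.5 mg / 2.835 m = 0.5291 mg/m
Step 4: fineness = 0.5291 * 1000 = 529.1 mtex

529.1 mtex


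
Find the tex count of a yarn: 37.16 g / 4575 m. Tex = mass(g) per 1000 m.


Formula: Tex = (mass_g / length_m) * 1000
Substituting: Tex = (37.16 / 4575) * 1000
Intermediate: 37.16 / 4575 = 0.0081224 g/m
Tex = 0.0081224 * 1000 = 8.12 tex

8.12 tex


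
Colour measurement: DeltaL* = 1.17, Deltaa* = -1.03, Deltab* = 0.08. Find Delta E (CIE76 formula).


Formula: Delta E = sqrt(dL*^2 + da*^2 + db*^2)
Step 1: dL*^2 = 1.17^2 = 1.3689
Step 2: da*^2 = (-1.03)^2 = 1.0609
Step 3: db*^2 = 0.08^2 = 0.0064
Step 4: Sum = 1.3689 + 1.0609 + 0.0064 = 2.4362
Step 5: Delta E = sqrt(2.4362) = 1.56

1.56 Delta E


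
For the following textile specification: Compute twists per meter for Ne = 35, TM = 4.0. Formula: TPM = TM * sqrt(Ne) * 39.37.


Formula: TPM = TM * sqrt(Ne) * 39.37
Step 1: sqrt(Ne) = sqrt(35) = 5.9161
Step 2: TM * sqrt(Ne) = 4.0 * 5.9161 = 23.6644
Step 3: TPM = 23.6644 * 39.37 = 932 twists/m

932 twists/m


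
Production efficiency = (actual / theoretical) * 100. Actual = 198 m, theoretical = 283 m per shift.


Formula: Efficiency% = (Actual output / Theoretical output) * 100
Efficiency% = (198 / 283) * 100
Efficiency% = 0.699647 * 100 = 69.9647% ≈ 70.0%

70.0%


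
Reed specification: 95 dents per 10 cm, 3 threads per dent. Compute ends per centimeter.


Formula: EPC = (dents per 10 cm * ends per dent) / 10
Step 1: Total ends per 10 cm = 95 * 3 = 285
Step 2: EPC = 285 / 10 = 28.5 ends/cm

28.5 ends/cm


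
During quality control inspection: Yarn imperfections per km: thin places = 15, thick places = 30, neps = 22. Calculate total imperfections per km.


Formula: Total = thin places + thick places + neps
Total = 15 + 30 + 22
Total = 67 imperfections/km

67 imperfections/km


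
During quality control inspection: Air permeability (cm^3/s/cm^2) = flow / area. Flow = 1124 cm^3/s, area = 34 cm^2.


Formula: Air Permeability = Airflow / Test Area
AP = 1124 cm^3/s / 34 cm^2
AP = 33.1 cm^3/s/cm^2

33.1 cm^3/s/cm^2


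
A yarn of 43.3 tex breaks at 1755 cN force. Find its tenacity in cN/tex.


Formula: Tenacity = Breaking force / Linear density
Tenacity = 1755 cN / 43.3 tex
Tenacity = 40.53 cN/tex

40.53 cN/tex


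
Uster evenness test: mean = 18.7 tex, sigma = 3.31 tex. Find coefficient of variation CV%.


Formula: CV% = (standard deviation / mean) * 100
Step 1: Ratio = 3.31 / 18.7 = 0.177005
Step 2: CV% = 0.177005 * 100 = 17.7005% ≈ 17.7%

17.7%


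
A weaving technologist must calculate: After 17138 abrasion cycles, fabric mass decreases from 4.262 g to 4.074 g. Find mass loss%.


Formula: Mass loss% = ((m_before - m_after) / m_before) * 100
Step 1: Mass loss = 4.262 - 4.074 = 0.188 g
Step 2: Ratio = 0.188 / 4.262 = 0.0441107
Step 3: Mass loss% = 0.0441107 * 100 = 4.41107% ≈ 4.41%

4.41%


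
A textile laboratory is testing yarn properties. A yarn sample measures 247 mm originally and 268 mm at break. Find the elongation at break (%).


Formula: Elongation (%) = ((L_break - L0) / L0) * 100
Step 1: Extension = 268 - 247 = 21 mm
Step 2: Elongation = (21 / 247) * 100
Step 3: Elongation = 0.08502 * 100 = 8.502% ≈ 8.5%

8.5%


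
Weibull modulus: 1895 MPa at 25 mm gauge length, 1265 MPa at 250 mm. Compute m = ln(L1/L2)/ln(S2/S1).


Formula: m = ln(L1/L2) / ln(S2/S1)
Step 1: ln(L1/L2) = ln(25/250) = -2.30259
Step 2: S2/S1 = 1265/1895 = 0.66755
Step 3: ln(S2/S1) = ln(0.66755) = -0.40414
Step 4: m = -2.30259 / -0.40414 = 5.70

5.70 (Weibull m)


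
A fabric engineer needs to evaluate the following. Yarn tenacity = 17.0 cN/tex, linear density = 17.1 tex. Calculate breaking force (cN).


Formula: Breaking force = Tenacity * Linear density
F = 17.0 cN/tex * 17.1 tex
F = 290.70 cN

290.70 cN


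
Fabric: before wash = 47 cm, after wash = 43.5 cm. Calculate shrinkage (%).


Formula: Shrinkage% = ((L_before - L_after) / L_before) * 100
Step 1: Shrinkage = 47 - 43.5 = 3.5 cm
Step 2: Shrinkage% = (3.5 / 47) * 100
Step 3: Shrinkage% = 0.074468 * 100 = 7.4468% ≈ 7.4%

7.4%


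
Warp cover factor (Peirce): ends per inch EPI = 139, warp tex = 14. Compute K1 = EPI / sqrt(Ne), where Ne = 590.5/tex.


Formula: K1 = EPI / sqrt(Ne), with Ne = 590.5 / tex_warp
Step 1: Ne = 590.5 / 14 = 42.179
Step 2: sqrt(Ne) = sqrt(42.179) = 6.4945
Step 3: K1 = 139 / 6.4945 = 21.4

21.4


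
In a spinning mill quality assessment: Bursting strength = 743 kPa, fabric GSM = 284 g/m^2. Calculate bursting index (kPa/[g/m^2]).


Formula: Bursting Index = Bursting Strength / Fabric GSM
BI = 743 kPa / 284 g/m^2
BI = 2.616 kPa/(g/m^2)

2.616 kPa/(g/m^2)


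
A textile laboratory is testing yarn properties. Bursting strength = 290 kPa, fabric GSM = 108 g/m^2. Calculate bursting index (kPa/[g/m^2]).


Formula: Bursting Index = Bursting Strength / Fabric GSM
BI = 290 kPa / 108 g/m^2
BI = 2.685 kPa/(g/m^2)

2.685 kPa/(g/m^2)


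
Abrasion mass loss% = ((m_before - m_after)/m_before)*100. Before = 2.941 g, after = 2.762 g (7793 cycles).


Formula: Mass loss% = ((m_before - m_after) / m_before) * 100
Step 1: Mass loss = 2.941 - 2.762 = 0.179 g
Step 2: Ratio = 0.179 / 2.941 = 0.0608637
Step 3: Mass loss% = 0.0608637 * 100 = 6.08637% ≈ 6.09%

6.09%


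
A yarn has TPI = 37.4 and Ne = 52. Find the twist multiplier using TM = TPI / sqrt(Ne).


Formula: TM = TPI / sqrt(Ne)
Step 1: sqrt(Ne) = sqrt(52) = 7.2111
Step 2: TM = 37.4 / 7.2111 = 5.19

5.19 TM


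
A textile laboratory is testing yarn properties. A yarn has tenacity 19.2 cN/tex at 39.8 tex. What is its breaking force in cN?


Formula: Breaking force = Tenacity * Linear density
F = 19.2 cN/tex * 39.8 tex
F = 764.16 cN

764.16 cN


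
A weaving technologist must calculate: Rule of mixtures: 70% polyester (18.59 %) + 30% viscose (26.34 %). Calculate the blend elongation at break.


Formula: Blend property = (fraction_A * property_A) + (fraction_B * property_B)
Step 1: Contribution A = 70/100 * 18.59 % = 13.013 %
Step 2: Contribution B = 30/100 * 26.34 % = 7.902 %
Step 3: Blend elongation at break = 13.013 + 7.902 = 20.915 %

20.915 %


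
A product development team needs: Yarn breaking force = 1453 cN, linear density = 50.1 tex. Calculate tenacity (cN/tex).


Formula: Tenacity = Breaking force / Linear density
Tenacity = 1453 cN / 50.1 tex
Tenacity = 29.00 cN/tex

29.00 cN/tex


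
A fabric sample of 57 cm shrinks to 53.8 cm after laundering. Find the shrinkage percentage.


Formula: Shrinkage% = ((L_before - L_after) / L_before) * 100
Step 1: Shrinkage = 57 - 53.8 = 3.2 cm
Step 2: Shrinkage% = (3.2 / 57) * 100
Step 3: Shrinkage% = 0.05614 * 100 = 5.614% ≈ 5.6%

5.6%


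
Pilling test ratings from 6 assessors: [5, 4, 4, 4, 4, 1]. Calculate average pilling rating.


Formula: Mean = sum / count
Sum = 5 + 4 + 4 + 4 + 4 + 1 = 22
Mean = 22 / 6 = 3.7

3.7


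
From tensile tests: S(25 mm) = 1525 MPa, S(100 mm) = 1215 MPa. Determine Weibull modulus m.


Formula: m = ln(L1/L2) / ln(S2/S1)
Step 1: ln(L1/L2) = ln(25/100) = -1.38629
Step 2: S2/S1 = 1215/1525 = 0.79672
Step 3: ln(S2/S1) = ln(0.79672) = -0.22725
Step 4: m = -1.38629 / -0.22725 = 6.10

6.10 (Weibull m)


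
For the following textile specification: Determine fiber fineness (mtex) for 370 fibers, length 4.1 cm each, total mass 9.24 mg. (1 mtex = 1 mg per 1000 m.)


Formula: fineness (mtex) = mass (mg) / total length (km) = (mass_mg / total_length_m) * 1000
Step 1: Convert fiber length: 4.1 cm = 0.041 m
Step 2: Total fiber length = 370 * 0.041 = 15.17 m
Step 3: Linear density = 9.24 mg / 15.17 m = 0.6091 mg/m
Step 4: fineness = 0.6091 * 1000 = 609.1 mtex

609.1 mtex


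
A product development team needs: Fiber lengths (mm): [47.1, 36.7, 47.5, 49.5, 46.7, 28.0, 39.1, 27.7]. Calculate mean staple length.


Formula: Mean = sum of lengths / count
Sum = 47.1 + 36.7 + 47.5 + 49.5 + 46.7 + 28.0 + 39.1 + 27.7
Sum = 322.3 mm
Mean = 322.3 / 8 = 40.29 mm

40.29 mm


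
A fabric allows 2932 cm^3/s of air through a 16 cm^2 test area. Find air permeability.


Formula: Air Permeability = Airflow / Test Area
AP = 2932 cm^3/s / 16 cm^2
AP = 183.3 cm^3/s/cm^2

183.3 cm^3/s/cm^2


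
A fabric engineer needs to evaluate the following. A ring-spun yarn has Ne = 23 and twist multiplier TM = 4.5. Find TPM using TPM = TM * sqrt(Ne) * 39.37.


Formula: TPM = TM * sqrt(Ne) * 39.37
Step 1: sqrt(Ne) = sqrt(23) = 4.7958
Step 2: TM * sqrt(Ne) = 4.5 * 4.7958 = 21.5811
Step 3: TPM = 21.5811 * 39.37 = 850 twists/m

850 twists/m


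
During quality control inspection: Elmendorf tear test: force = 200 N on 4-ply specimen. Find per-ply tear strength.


Formula: Per-ply strength = Total force / Number of plies
Per-ply = 200 N / 4
Per-ply = 50 N

50 N


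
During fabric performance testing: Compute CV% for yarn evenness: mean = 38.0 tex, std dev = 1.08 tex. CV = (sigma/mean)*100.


Formula: CV% = (standard deviation / mean) * 100
Step 1: Ratio = 1.08 / 38.0 = 0.028421
Step 2: CV% = 0.028421 * 100 = 2.8421% ≈ 2.8%

2.8%


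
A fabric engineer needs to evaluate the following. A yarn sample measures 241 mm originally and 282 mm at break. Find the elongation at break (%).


Formula: Elongation (%) = ((L_break - L0) / L0) * 100
Step 1: Extension = 282 - 241 = 41 mm
Step 2: Elongation = (41 / 241) * 100
Step 3: Elongation = 0.170124 * 100 = 17.0124% ≈ 17.0%

17.0%


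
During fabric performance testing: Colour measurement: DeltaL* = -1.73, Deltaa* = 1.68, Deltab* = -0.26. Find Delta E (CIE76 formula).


Formula: Delta E = sqrt(dL*^2 + da*^2 + db*^2)
Step 1: dL*^2 = (-1.73)^2 = 2.9929
Step 2: da*^2 = 1.68^2 = 2.8224
Step 3: db*^2 = (-0.26)^2 = 0.0676
Step 4: Sum = 2.9929 + 2.8224 + 0.0676 = 5.8829
Step 5: Delta E = sqrt(5.8829) = 2.43

2.43 Delta E


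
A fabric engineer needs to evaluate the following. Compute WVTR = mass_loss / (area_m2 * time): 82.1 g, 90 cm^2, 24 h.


Formula: WVTR = mass_loss / (area * time)
Step 1: Convert area: 90 cm^2 = 0.009 m^2
Step 2: WVTR = 82.1 g / (0.009 m^2 * 24 h)
Step 3: WVTR = 82.1 / 0.216 = 380.1 g/m^2/h

380.1 g/m^2/h


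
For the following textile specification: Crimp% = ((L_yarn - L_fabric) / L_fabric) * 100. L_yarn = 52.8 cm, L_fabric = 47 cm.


Formula: Crimp% = ((L_yarn - L_fabric) / L_fabric) * 100
Step 1: Extension = 52.8 - 47 = 5.8 cm
Step 2: Crimp% = (5.8 / 47) * 100
Step 3: Crimp% = 0.123404 * 100 = 12.3404% ≈ 12.3%

12.3%


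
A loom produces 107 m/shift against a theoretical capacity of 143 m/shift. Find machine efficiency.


Formula: Efficiency% = (Actual output / Theoretical output) * 100
Efficiency% = (107 / 143) * 100
Efficiency% = 0.748252 * 100 = 74.8252% ≈ 74.8%

74.8%


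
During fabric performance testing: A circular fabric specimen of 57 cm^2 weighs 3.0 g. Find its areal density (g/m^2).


Formula: GSM = mass_g / area_m2
Step 1: Convert area: 57 cm^2 = 57 / 10000 = 0.0057 m^2
Step 2: GSM = 3.0 g / 0.0057 m^2 = 526.3 g/m^2

526.3 g/m^2


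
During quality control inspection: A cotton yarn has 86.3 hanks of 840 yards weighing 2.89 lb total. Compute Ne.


Formula: Ne = hanks / mass_lb
Substituting: Ne = 86.3 / 2.89
Ne = 29.9

29.9 Ne


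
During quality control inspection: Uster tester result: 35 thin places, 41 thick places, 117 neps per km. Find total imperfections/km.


Formula: Total = thin places + thick places + neps
Total = 35 + 41 + 117
Total = 193 imperfections/km

193 imperfections/km


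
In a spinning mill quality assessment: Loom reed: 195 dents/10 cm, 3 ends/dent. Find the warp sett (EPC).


Formula: EPC = (dents per 10 cm * ends per dent) / 10
Step 1: Total ends per 10 cm = 195 * 3 = 585
Step 2: EPC = 585 / 10 = 58.5 ends/cm

58.5 ends/cm


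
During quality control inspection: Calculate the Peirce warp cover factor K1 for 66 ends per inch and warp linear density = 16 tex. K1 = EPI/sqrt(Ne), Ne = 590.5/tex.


Formula: K1 = EPI / sqrt(Ne), with Ne = 590.5 / tex_warp
Step 1: Ne = 590.5 / 16 = 36.906
Step 2: sqrt(Ne) = sqrt(36.906) = 6.075
Step 3: K1 = 66 / 6.075 = 10.9

10.9


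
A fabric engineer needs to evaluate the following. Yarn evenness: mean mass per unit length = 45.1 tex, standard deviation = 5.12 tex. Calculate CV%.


Formula: CV% = (standard deviation / mean) * 100
Step 1: Ratio = 5.12 / 45.1 = 0.113525
Step 2: CV% = 0.113525 * 100 = 11.3525% ≈ 11.4%

11.4%


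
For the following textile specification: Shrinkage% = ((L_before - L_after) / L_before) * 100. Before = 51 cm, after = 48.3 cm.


Formula: Shrinkage% = ((L_before - L_after) / L_before) * 100
Step 1: Shrinkage = 51 - 48.3 = 2.7 cm
Step 2: Shrinkage% = (2.7 / 51) * 100
Step 3: Shrinkage% = 0.052941 * 100 = 5.2941% ≈ 5.3%

5.3%


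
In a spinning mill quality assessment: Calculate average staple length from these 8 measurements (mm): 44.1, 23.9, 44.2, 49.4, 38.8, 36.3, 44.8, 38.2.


Formula: Mean = sum of lengths / count
Sum = 44.1 + 23.9 + 44.2 + 49.4 + 38.8 + 36.3 + 44.8 + 38.2
Sum = 319.7 mm
Mean = 319.7 / 8 = 39.96 mm

39.96 mm


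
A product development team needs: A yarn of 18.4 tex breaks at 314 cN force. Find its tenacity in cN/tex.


Formula: Tenacity = Breaking force / Linear density
Tenacity = 314 cN / 18.4 tex
Tenacity = 17.07 cN/tex

17.07 cN/tex


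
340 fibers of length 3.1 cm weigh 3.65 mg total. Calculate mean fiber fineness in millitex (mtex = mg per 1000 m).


Formula: fineness (mtex) = mass (mg) / total length (km) = (mass_mg / total_length_m) * 1000
Step 1: Convert fiber length: 3.1 cm = 0.031 m
Step 2: Total fiber length = 340 * 0.031 = 10.54 m
Step 3: Linear density = 3.65 mg / 10.54 m = 0.3463 mg/m
Step 4: fineness = 0.3463 * 1000 = 346.3 mtex

346.3 mtex


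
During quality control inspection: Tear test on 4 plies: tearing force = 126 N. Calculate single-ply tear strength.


Formula: Per-ply strength = Total force / Number of plies
Per-ply = 126 N / 4
Per-ply = 31.5 N

31.5 N


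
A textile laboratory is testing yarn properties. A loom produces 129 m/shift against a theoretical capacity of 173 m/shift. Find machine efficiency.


Formula: Efficiency% = (Actual output / Theoretical output) * 100
Efficiency% = (129 / 173) * 100
Efficiency% = 0.745665 * 100 = 74.5665% ≈ 74.6%

74.6%


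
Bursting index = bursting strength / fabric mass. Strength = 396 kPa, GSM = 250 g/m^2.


Formula: Bursting Index = Bursting Strength / Fabric GSM
BI = 396 kPa / 250 g/m^2
BI = 1.584 kPa/(g/m^2)

1.584 kPa/(g/m^2)


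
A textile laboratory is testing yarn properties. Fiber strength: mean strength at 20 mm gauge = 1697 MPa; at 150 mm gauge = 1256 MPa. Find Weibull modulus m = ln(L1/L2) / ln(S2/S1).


Formula: m = ln(L1/L2) / ln(S2/S1)
Step 1: ln(L1/L2) = ln(20/150) = -2.01490
Step 2: S2/S1 = 1256/1697 = 0.74013
Step 3: ln(S2/S1) = ln(0.74013) = -0.30093
Step 4: m = -2.01490 / -0.30093 = 6.70

6.70 (Weibull m)


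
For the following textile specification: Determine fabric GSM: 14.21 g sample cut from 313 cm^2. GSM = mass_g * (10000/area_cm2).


Formula: GSM = mass_g / area_m2
Step 1: Convert area: 313 cm^2 = 313 / 10000 = 0.0313 m^2
Step 2: GSM = 14.21 g / 0.0313 m^2 = 454.0 g/m^2

454.0 g/m^2


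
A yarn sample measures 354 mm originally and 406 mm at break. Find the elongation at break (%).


Formula: Elongation (%) = ((L_break - L0) / L0) * 100
Step 1: Extension = 406 - 354 = 52 mm
Step 2: Elongation = (52 / 354) * 100
Step 3: Elongation = 0.146893 * 100 = 14.6893% ≈ 14.7%

14.7%


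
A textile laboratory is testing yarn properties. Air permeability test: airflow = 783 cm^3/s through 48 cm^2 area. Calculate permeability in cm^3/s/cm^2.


Formula: Air Permeability = Airflow / Test Area
AP = 783 cm^3/s / 48 cm^2
AP = 16.3 cm^3/s/cm^2

16.3 cm^3/s/cm^2


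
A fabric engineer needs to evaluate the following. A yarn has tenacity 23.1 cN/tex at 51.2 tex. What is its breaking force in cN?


Formula: Breaking force = Tenacity * Linear density
F = 23.1 cN/tex * 51.2 tex
F = 1182.72 cN

1182.72 cN


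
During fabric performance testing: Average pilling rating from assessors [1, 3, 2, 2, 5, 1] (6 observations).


Formula: Mean = sum / count
Sum = 1 + 3 + 2 + 2 + 5 + 1 = 14
Mean = 14 / 6 = 2.3

2.3


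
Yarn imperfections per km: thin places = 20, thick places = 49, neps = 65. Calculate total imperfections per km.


Formula: Total = thin places + thick places + neps
Total = 20 + 49 + 65
Total = 134 imperfections/km

134 imperfections/km


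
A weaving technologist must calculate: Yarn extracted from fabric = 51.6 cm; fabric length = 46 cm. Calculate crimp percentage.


Formula: Crimp% = ((L_yarn - L_fabric) / L_fabric) * 100
Step 1: Extension = 51.6 - 46 = 5.6 cm
Step 2: Crimp% = (5.6 / 46) * 100
Step 3: Crimp% = 0.121739 * 100 = 12.1739% ≈ 12.2%

12.2%


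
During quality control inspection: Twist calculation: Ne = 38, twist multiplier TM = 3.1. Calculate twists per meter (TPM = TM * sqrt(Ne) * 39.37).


Formula: TPM = TM * sqrt(Ne) * 39.37
Step 1: sqrt(Ne) = sqrt(38) = 6.1644
Step 2: TM * sqrt(Ne) = 3.1 * 6.1644 = 19.1096
Step 3: TPM = 19.1096 * 39.37 = 752 twists/m

752 twists/m


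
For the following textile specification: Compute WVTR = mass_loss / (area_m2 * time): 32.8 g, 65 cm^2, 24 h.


Formula: WVTR = mass_loss / (area * time)
Step 1: Convert area: 65 cm^2 = 0.0065 m^2
Step 2: WVTR = 32.8 g / (0.0065 m^2 * 24 h)
Step 3: WVTR = 32.8 / 0.156 = 210.3 g/m^2/h

210.3 g/m^2/h


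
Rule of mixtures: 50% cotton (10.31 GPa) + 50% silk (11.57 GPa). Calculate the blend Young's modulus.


Formula: Blend property = (fraction_A * property_A) + (fraction_B * property_B)
Step 1: Contribution A = 50/100 * 10.31 GPa = 5.155 GPa
Step 2: Contribution B = 50/100 * 11.57 GPa = 5.785 GPa
Step 3: Blend Young's modulus = 5.155 + 5.785 = 10.94 GPa

10.94 GPa


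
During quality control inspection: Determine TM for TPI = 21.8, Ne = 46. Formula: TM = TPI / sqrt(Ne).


Formula: TM = TPI / sqrt(Ne)
Step 1: sqrt(Ne) = sqrt(46) = 6.7823
Step 2: TM = 21.8 / 6.7823 = 3.21

3.21 TM


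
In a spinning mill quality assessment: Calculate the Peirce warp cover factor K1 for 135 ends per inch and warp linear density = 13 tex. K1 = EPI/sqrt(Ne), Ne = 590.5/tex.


Formula: K1 = EPI / sqrt(Ne), with Ne = 590.5 / tex_warp
Step 1: Ne = 590.5 / 13 = 45.423
Step 2: sqrt(Ne) = sqrt(45.423) = 6.7397
Step 3: K1 = 135 / 6.7397 = 20.0

20.0


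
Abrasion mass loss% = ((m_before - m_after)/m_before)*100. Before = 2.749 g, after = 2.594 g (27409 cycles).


Formula: Mass loss% = ((m_before - m_after) / m_before) * 100
Step 1: Mass loss = 2.749 - 2.594 = 0.155 g
Step 2: Ratio = 0.155 / 2.749 = 0.0563841
Step 3: Mass loss% = 0.0563841 * 100 = 5.63841% ≈ 5.64%

5.64%


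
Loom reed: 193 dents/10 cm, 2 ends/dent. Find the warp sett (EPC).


Formula: EPC = (dents per 10 cm * ends per dent) / 10
Step 1: Total ends per 10 cm = 193 * 2 = 386
Step 2: EPC = 386 / 10 = 38.6 ends/cm

38.6 ends/cm


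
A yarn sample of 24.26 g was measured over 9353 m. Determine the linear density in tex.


Formula: Tex = (mass_g / length_m) * 1000
Substituting: Tex = (24.26 / 9353) * 1000
Intermediate: 24.26 / 9353 = 0.00259382 g/m
Tex = 0.00259382 * 1000 = 2.59 tex

2.59 tex


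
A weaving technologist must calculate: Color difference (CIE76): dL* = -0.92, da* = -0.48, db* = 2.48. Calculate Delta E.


Formula: Delta E = sqrt(dL*^2 + da*^2 + db*^2)
Step 1: dL*^2 = (-0.92)^2 = 0.8464
Step 2: da*^2 = (-0.48)^2 = 0.2304
Step 3: db*^2 = 2.48^2 = 6.1504
Step 4: Sum = 0.8464 + 0.2304 + 6.1504 = 7.2272
Step 5: Delta E = sqrt(7.2272) = 2.69

2.69 Delta E


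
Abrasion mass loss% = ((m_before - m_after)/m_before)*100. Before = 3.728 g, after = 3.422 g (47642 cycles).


Formula: Mass loss% = ((m_before - m_after) / m_before) * 100
Step 1: Mass loss = 3.728 - 3.422 = 0.306 g
Step 2: Ratio = 0.306 / 3.728 = 0.0820815
Step 3: Mass loss% = 0.0820815 * 100 = 8.20815% ≈ 8.21%

8.21%


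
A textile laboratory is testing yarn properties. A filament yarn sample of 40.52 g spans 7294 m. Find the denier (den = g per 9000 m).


Formula: den = (mass_g / length_m) * 9000
Substituting: den = (40.52 / 7294) * 9000
Intermediate: 40.52 / 7294 = 0.00555525 g/m
den = 0.00555525 * 9000 = 50.0 denier

50.0 denier


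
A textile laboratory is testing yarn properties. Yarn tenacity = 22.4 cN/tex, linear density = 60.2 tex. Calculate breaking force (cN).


Formula: Breaking force = Tenacity * Linear density
F = 22.4 cN/tex * 60.2 tex
F = 1348.48 cN

1348.48 cN


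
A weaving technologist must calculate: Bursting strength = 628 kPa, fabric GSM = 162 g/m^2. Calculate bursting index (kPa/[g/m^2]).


Formula: Bursting Index = Bursting Strength / Fabric GSM
BI = 628 kPa / 162 g/m^2
BI = 3.877 kPa/(g/m^2)

3.877 kPa/(g/m^2)


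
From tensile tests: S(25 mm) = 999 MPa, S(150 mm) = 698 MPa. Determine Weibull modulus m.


Formula: m = ln(L1/L2) / ln(S2/S1)
Step 1: ln(L1/L2) = ln(25/150) = -1.79176
Step 2: S2/S1 = 698/999 = 0.6987
Step 3: ln(S2/S1) = ln(0.6987) = -0.35853
Step 4: m = -1.79176 / -0.35853 = 5.00

5.00 (Weibull m)


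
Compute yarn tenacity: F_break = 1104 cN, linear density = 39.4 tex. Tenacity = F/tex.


Formula: Tenacity = Breaking force / Linear density
Tenacity = 1104 cN / 39.4 tex
Tenacity = 28.02 cN/tex

28.02 cN/tex


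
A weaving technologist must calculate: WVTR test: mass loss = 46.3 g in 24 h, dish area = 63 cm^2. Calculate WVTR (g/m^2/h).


Formula: WVTR = mass_loss / (area * time)
Step 1: Convert area: 63 cm^2 = 0.0063 m^2
Step 2: WVTR = 46.3 g / (0.0063 m^2 * 24 h)
Step 3: WVTR = 46.3 / 0.1512 = 306.2 g/m^2/h

306.2 g/m^2/h


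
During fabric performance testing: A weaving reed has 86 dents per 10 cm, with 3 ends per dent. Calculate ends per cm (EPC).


Formula: EPC = (dents per 10 cm * ends per dent) / 10
Step 1: Total ends per 10 cm = 86 * 3 = 258
Step 2: EPC = 258 / 10 = 25.8 ends/cm

25.8 ends/cm


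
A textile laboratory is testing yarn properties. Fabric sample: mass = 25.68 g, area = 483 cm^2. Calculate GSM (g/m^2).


Formula: GSM = mass_g / area_m2
Step 1: Convert area: 483 cm^2 = 483 / 10000 = 0.0483 m^2
Step 2: GSM = 25.68 g / 0.0483 m^2 = 531.7 g/m^2

531.7 g/m^2


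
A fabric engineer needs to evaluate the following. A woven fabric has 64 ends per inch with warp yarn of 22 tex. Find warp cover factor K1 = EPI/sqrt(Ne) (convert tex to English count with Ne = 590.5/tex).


Formula: K1 = EPI / sqrt(Ne), with Ne = 590.5 / tex_warp
Step 1: Ne = 590.5 / 22 = 26.841
Step 2: sqrt(Ne) = sqrt(26.841) = 5.1808
Step 3: K1 = 64 / 5.1808 = 12.4

12.4


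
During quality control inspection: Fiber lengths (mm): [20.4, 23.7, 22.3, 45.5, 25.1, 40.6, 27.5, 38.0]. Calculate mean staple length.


Formula: Mean = sum of lengths / count
Sum = 20.4 + 23.7 + 22.3 + 45.5 + 25.1 + 40.6 + 27.5 + 38.0
Sum = 243.1 mm
Mean = 243.1 / 8 = 30.39 mm

30.39 mm


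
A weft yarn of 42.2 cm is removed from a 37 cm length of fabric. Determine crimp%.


Formula: Crimp% = ((L_yarn - L_fabric) / L_fabric) * 100
Step 1: Extension = 42.2 - 37 = 5.2 cm
Step 2: Crimp% = (5.2 / 37) * 100
Step 3: Crimp% = 0.140541 * 100 = 14.0541% ≈ 14.1%

14.1%


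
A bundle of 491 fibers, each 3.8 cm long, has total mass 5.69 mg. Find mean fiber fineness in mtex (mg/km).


Formula: fineness (mtex) = mass (mg) / total length (km) = (mass_mg / total_length_m) * 1000
Step 1: Convert fiber length: 3.8 cm = 0.038 m
Step 2: Total fiber length = 491 * 0.038 = 18.658 m
Step 3: Linear density = 5.69 mg / 18.658 m = 0.3050 mg/m
Step 4: fineness = 0.3050 * 1000 = 305.0 mtex

305.0 mtex
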